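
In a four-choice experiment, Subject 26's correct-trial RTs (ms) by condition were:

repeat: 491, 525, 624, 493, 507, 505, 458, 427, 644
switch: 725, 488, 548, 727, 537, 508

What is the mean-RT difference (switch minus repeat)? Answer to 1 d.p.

M(repeat) = 4674/9 = 519.333
M(switch) = 3533/6 = 588.833
Difference = 588.833 − 519.333 = 69.500 ms

69.5 ms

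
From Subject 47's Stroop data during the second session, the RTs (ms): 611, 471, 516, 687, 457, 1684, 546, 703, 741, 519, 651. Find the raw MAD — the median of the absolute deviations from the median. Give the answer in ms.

92 ms

Sorted: 457, 471, 516, 519, 546, 611, 651, 687, 703, 741, 1684 → median = 611
|x − 611|: 0, 140, 95, 76, 154, 1073, 65, 92, 130, 92, 40
Sorted deviations: 0, 40, 65, 76, 92, 92, 95, 130, 140, 154, 1073 → MAD = 92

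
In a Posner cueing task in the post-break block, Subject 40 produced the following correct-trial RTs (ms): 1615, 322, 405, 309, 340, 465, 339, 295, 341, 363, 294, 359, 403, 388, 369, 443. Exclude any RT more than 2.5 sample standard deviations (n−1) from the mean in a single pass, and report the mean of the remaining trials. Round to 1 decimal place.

362.3 ms

n = 16, ΣRT = 7050, M = 440.625
Σ(x−M)² = 1507509.75; s = √(1507509.75/15) = 317.018
Cutoffs: 440.625 ± 2.5·317.018 → [-351.9, 1233.2]
Outside: 1615 → excluded.
Retained (n=15): Σ = 5435, mean = 5435/15 = 362.333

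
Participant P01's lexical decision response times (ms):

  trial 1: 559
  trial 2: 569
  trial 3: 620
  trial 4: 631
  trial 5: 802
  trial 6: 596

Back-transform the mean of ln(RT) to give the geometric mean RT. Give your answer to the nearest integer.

ln(RT): 6.3261, 6.3439, 6.4297, 6.4473, 6.6871, 6.3902
Mean ln(RT) = 38.6244/6 = 6.43740
Geometric mean = exp(6.43740) = 624.78 ms

625 ms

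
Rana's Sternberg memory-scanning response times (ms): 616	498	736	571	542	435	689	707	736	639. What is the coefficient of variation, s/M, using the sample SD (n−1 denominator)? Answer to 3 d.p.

0.168

n = 10, Σ = 6169, M = 616.9000
Σ(x−M)² = 97116.900; s = √(97116.900/9) = 103.8786
CV = 103.8786 / 616.9000 = 0.16839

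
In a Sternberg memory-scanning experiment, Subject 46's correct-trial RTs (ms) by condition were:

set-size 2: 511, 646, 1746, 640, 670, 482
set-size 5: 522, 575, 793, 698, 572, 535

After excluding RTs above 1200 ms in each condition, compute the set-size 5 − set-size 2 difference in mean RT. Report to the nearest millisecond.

set-size 2: exclude 1746
M(set-size 2) = 2949/5 = 589.800
M(set-size 5) = 3695/6 = 615.833
Difference = 615.833 − 589.800 = 26.033 ms

26 ms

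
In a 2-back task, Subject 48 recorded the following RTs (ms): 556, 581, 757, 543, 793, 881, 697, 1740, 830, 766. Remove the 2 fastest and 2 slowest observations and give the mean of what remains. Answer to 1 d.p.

Sorted: 543, 556, 581, 697, 757, 766, 793, 830, 881, 1740
Drop lowest 2 (543, 556) and highest 2 (881, 1740)
Remaining (n=6): Σ = 4424, mean = 4424/6 = 737.333

737.3 ms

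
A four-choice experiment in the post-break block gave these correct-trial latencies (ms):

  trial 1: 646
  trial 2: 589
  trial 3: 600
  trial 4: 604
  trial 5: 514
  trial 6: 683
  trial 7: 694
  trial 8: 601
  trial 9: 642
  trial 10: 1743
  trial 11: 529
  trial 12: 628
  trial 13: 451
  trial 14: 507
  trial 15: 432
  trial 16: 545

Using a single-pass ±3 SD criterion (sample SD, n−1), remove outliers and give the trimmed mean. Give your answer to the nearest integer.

n = 16, ΣRT = 10408, M = 650.500
Σ(x−M)² = 1360708.00; s = √(1360708.00/15) = 301.187
Cutoffs: 650.500 ± 3·301.187 → [-253.1, 1554.1]
Outside: 1743 → excluded.
Retained (n=15): Σ = 8665, mean = 8665/15 = 577.667

578 ms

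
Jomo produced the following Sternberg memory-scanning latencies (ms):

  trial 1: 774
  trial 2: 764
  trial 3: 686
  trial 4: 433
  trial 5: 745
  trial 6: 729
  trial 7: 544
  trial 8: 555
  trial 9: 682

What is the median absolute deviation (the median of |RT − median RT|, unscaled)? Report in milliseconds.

Sorted: 433, 544, 555, 682, 686, 729, 745, 764, 774 → median = 686
|x − 686|: 88, 78, 0, 253, 59, 43, 142, 131, 4
Sorted deviations: 0, 4, 43, 59, 78, 88, 131, 142, 253 → MAD = 78

78 ms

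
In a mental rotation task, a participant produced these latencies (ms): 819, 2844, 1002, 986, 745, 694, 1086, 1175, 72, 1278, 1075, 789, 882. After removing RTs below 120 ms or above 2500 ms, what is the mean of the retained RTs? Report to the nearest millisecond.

957 ms

Excluded: 72, 2844
Retained (n=11): Σ = 10531
Mean = 10531/11 = 957.3636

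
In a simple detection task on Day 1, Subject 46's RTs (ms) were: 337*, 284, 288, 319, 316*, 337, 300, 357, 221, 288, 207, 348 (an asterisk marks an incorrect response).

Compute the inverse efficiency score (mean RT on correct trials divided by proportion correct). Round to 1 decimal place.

353.9 ms

Correct trials (n=10): 284, 288, 319, 337, 300, 357, 221, 288, 207, 348
Mean correct RT = 2949/10 = 294.9000 ms
Proportion correct = 10/12
IES = 294.9000 / (10/12) = 353.880 ms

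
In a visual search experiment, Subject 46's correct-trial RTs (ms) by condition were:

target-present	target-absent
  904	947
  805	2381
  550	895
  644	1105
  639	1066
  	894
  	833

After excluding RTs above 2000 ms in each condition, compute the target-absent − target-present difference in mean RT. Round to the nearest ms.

248 ms

target-absent: exclude 2381
M(target-present) = 3542/5 = 708.400
M(target-absent) = 5740/6 = 956.667
Difference = 956.667 − 708.400 = 248.267 ms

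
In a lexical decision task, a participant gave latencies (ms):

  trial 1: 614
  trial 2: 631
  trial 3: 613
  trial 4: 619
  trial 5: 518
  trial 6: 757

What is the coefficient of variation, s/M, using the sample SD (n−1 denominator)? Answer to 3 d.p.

0.122

n = 6, Σ = 3752, M = 625.3333
Σ(x−M)² = 29209.333; s = √(29209.333/5) = 76.4321
CV = 76.4321 / 625.3333 = 0.12223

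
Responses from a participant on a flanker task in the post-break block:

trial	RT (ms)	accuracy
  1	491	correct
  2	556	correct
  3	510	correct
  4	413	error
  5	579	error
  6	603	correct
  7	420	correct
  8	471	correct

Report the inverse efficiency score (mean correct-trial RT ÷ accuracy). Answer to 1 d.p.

678.0 ms

Correct trials (n=6): 491, 556, 510, 603, 420, 471
Mean correct RT = 3051/6 = 508.5000 ms
Proportion correct = 6/8
IES = 508.5000 / (6/8) = 678.000 ms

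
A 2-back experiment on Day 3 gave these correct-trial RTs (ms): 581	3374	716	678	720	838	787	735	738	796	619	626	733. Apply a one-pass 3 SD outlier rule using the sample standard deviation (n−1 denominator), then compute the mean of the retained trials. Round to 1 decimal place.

n = 13, ΣRT = 11941, M = 918.538
Σ(x−M)² = 6596333.23; s = √(6596333.23/12) = 741.414
Cutoffs: 918.538 ± 3·741.414 → [-1305.7, 3142.8]
Outside: 3374 → excluded.
Retained (n=12): Σ = 8567, mean = 8567/12 = 713.917

713.9 ms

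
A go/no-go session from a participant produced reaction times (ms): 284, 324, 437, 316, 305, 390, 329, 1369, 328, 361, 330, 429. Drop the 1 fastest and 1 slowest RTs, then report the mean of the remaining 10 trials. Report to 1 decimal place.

354.9 ms

Sorted: 284, 305, 316, 324, 328, 329, 330, 361, 390, 429, 437, 1369
Drop lowest 1 (284) and highest 1 (1369)
Remaining (n=10): Σ = 3549, mean = 3549/10 = 354.900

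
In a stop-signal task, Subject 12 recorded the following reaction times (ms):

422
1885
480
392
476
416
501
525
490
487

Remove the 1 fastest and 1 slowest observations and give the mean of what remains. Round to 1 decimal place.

Sorted: 392, 416, 422, 476, 480, 487, 490, 501, 525, 1885
Drop lowest 1 (392) and highest 1 (1885)
Remaining (n=8): Σ = 3797, mean = 3797/8 = 474.625

474.6 ms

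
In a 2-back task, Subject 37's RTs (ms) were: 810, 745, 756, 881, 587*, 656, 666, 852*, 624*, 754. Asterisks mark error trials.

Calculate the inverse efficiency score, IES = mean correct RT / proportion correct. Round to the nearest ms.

1075 ms

Correct trials (n=7): 810, 745, 756, 881, 656, 666, 754
Mean correct RT = 5268/7 = 752.5714 ms
Proportion correct = 7/10
IES = 752.5714 / (7/10) = 1075.102 ms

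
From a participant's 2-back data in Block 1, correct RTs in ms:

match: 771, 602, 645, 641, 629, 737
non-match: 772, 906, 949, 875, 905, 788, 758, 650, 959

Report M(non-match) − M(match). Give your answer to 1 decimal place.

M(match) = 4025/6 = 670.833
M(non-match) = 7562/9 = 840.222
Difference = 840.222 − 670.833 = 169.389 ms

169.4 ms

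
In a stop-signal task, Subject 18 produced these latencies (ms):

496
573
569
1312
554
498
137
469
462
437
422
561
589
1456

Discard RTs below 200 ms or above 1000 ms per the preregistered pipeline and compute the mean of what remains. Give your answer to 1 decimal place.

Excluded: 137, 1312, 1456
Retained (n=11): Σ = 5630
Mean = 5630/11 = 511.8182

511.8 ms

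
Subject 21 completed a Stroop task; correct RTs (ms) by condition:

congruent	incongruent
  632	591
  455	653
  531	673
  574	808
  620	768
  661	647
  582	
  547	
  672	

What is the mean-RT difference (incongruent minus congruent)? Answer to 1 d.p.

M(congruent) = 5274/9 = 586.000
M(incongruent) = 4140/6 = 690.000
Difference = 690.000 − 586.000 = 104.000 ms

104.0 ms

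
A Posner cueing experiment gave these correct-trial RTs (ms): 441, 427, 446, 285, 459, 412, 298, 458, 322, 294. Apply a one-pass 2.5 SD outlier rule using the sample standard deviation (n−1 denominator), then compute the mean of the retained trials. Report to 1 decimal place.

n = 10, ΣRT = 3842, M = 384.200
Σ(x−M)² = 49967.60; s = √(49967.60/9) = 74.511
Cutoffs: 384.200 ± 2.5·74.511 → [197.9, 570.5]
No RTs fall outside the cutoffs; all 10 retained. Mean = 3842/10 = 384.200

384.2 ms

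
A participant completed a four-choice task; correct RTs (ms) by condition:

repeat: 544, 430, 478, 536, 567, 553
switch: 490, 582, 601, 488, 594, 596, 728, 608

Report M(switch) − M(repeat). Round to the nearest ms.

M(repeat) = 3108/6 = 518.000
M(switch) = 4687/8 = 585.875
Difference = 585.875 − 518.000 = 67.875 ms

68 ms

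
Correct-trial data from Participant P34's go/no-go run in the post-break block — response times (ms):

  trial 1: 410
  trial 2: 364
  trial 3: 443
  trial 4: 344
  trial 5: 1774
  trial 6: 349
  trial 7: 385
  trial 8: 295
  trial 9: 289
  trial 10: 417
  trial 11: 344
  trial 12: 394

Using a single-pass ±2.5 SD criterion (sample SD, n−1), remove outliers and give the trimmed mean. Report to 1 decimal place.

366.7 ms

n = 12, ΣRT = 5808, M = 484.000
Σ(x−M)² = 1839218.00; s = √(1839218.00/11) = 408.903
Cutoffs: 484.000 ± 2.5·408.903 → [-538.3, 1506.3]
Outside: 1774 → excluded.
Retained (n=11): Σ = 4034, mean = 4034/11 = 366.727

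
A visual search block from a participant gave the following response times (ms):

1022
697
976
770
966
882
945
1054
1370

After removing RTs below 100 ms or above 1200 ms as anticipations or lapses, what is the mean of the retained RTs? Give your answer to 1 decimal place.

Excluded: 1370
Retained (n=8): Σ = 7312
Mean = 7312/8 = 914.0000

914.0 ms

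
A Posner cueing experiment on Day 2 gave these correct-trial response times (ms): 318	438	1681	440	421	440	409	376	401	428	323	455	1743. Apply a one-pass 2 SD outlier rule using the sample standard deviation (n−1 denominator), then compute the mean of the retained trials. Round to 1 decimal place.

n = 13, ΣRT = 7873, M = 605.615
Σ(x−M)² = 2917205.08; s = √(2917205.08/12) = 493.052
Cutoffs: 605.615 ± 2·493.052 → [-380.5, 1591.7]
Outside: 1681, 1743 → excluded.
Retained (n=11): Σ = 4449, mean = 4449/11 = 404.455

404.5 ms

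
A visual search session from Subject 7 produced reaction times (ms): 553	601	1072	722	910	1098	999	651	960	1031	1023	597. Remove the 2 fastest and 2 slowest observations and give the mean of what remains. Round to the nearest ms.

Sorted: 553, 597, 601, 651, 722, 910, 960, 999, 1023, 1031, 1072, 1098
Drop lowest 2 (553, 597) and highest 2 (1072, 1098)
Remaining (n=8): Σ = 6897, mean = 6897/8 = 862.125

862 ms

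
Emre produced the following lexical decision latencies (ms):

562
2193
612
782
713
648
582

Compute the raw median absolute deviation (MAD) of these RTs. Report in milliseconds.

66 ms

Sorted: 562, 582, 612, 648, 713, 782, 2193 → median = 648
|x − 648|: 86, 1545, 36, 134, 65, 0, 66
Sorted deviations: 0, 36, 65, 66, 86, 134, 1545 → MAD = 66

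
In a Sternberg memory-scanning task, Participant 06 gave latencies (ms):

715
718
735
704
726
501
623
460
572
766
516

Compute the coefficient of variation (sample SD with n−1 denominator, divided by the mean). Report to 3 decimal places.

0.171

n = 11, Σ = 7036, M = 639.6364
Σ(x−M)² = 120110.545; s = √(120110.545/10) = 109.5950
CV = 109.5950 / 639.6364 = 0.17134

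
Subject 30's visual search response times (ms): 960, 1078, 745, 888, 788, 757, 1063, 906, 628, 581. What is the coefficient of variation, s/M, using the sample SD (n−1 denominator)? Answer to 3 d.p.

0.202

n = 10, Σ = 8394, M = 839.4000
Σ(x−M)² = 258072.400; s = √(258072.400/9) = 169.3361
CV = 169.3361 / 839.4000 = 0.20173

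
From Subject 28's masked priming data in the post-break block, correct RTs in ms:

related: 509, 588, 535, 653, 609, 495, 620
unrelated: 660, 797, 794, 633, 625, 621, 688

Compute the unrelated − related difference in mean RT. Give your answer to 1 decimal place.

115.6 ms

M(related) = 4009/7 = 572.714
M(unrelated) = 4818/7 = 688.286
Difference = 688.286 − 572.714 = 115.571 ms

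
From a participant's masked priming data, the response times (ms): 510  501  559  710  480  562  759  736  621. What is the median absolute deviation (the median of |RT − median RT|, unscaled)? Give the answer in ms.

61 ms

Sorted: 480, 501, 510, 559, 562, 621, 710, 736, 759 → median = 562
|x − 562|: 52, 61, 3, 148, 82, 0, 197, 174, 59
Sorted deviations: 0, 3, 52, 59, 61, 82, 148, 174, 197 → MAD = 61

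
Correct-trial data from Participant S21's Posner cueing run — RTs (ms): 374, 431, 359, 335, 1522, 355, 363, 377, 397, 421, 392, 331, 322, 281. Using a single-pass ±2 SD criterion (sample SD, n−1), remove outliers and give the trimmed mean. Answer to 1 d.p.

n = 14, ΣRT = 6260, M = 447.143
Σ(x−M)² = 1264755.71; s = √(1264755.71/13) = 311.912
Cutoffs: 447.143 ± 2·311.912 → [-176.7, 1071.0]
Outside: 1522 → excluded.
Retained (n=13): Σ = 4738, mean = 4738/13 = 364.462

364.5 ms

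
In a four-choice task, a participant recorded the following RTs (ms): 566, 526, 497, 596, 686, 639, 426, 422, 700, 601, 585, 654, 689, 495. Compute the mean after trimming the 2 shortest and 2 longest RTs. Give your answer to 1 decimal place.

Sorted: 422, 426, 495, 497, 526, 566, 585, 596, 601, 639, 654, 686, 689, 700
Drop lowest 2 (422, 426) and highest 2 (689, 700)
Remaining (n=10): Σ = 5845, mean = 5845/10 = 584.500

584.5 ms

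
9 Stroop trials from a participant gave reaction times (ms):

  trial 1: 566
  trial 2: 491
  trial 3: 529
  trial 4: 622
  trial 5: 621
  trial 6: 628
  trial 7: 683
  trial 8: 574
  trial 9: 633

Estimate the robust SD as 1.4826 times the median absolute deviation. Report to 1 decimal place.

Sorted: 491, 529, 566, 574, 621, 622, 628, 633, 683 → median = 621
|x − 621| sorted: 0, 1, 7, 12, 47, 55, 62, 92, 130 → MAD = 47
Robust SD ≈ 1.4826 × 47 = 69.682

69.7 ms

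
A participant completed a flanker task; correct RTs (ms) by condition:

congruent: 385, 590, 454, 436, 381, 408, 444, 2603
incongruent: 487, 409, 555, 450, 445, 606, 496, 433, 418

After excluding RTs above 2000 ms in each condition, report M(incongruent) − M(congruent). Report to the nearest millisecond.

congruent: exclude 2603
M(congruent) = 3098/7 = 442.571
M(incongruent) = 4299/9 = 477.667
Difference = 477.667 − 442.571 = 35.095 ms

35 ms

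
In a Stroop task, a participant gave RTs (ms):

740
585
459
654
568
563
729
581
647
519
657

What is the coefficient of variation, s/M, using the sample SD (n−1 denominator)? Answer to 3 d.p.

n = 11, Σ = 6702, M = 609.2727
Σ(x−M)² = 73090.182; s = √(73090.182/10) = 85.4928
CV = 85.4928 / 609.2727 = 0.14032

0.140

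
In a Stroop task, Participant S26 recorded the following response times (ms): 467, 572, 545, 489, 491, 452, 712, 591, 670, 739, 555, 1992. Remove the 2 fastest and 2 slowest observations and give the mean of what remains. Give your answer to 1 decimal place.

Sorted: 452, 467, 489, 491, 545, 555, 572, 591, 670, 712, 739, 1992
Drop lowest 2 (452, 467) and highest 2 (739, 1992)
Remaining (n=8): Σ = 4625, mean = 4625/8 = 578.125

578.1 ms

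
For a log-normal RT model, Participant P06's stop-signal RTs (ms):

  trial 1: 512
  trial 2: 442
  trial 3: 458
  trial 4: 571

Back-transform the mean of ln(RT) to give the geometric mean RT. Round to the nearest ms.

ln(RT): 6.2383, 6.0913, 6.1269, 6.3474
Mean ln(RT) = 24.8039/4 = 6.20097
Geometric mean = exp(6.20097) = 493.23 ms

493 ms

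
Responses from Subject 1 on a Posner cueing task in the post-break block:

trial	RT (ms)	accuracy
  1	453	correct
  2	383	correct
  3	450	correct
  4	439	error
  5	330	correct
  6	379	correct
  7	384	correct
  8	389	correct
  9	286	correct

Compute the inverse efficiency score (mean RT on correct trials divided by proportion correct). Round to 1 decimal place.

Correct trials (n=8): 453, 383, 450, 330, 379, 384, 389, 286
Mean correct RT = 3054/8 = 381.7500 ms
Proportion correct = 8/9
IES = 381.7500 / (8/9) = 429.469 ms

429.5 ms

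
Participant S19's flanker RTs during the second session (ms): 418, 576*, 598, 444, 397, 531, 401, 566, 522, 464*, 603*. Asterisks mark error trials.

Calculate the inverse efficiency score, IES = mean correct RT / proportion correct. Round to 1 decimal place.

Correct trials (n=8): 418, 598, 444, 397, 531, 401, 566, 522
Mean correct RT = 3877/8 = 484.6250 ms
Proportion correct = 8/11
IES = 484.6250 / (8/11) = 666.359 ms

666.4 ms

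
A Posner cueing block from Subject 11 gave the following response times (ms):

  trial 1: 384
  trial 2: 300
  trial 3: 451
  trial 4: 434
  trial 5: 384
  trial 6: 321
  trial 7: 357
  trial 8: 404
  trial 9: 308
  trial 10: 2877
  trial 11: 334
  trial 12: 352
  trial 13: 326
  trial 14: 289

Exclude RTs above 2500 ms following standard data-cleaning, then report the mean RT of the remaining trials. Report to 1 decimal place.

357.2 ms

Excluded: 2877
Retained (n=13): Σ = 4644
Mean = 4644/13 = 357.2308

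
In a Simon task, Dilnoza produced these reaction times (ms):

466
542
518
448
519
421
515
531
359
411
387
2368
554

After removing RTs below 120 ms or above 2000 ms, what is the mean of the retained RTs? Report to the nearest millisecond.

Excluded: 2368
Retained (n=12): Σ = 5671
Mean = 5671/12 = 472.5833

473 ms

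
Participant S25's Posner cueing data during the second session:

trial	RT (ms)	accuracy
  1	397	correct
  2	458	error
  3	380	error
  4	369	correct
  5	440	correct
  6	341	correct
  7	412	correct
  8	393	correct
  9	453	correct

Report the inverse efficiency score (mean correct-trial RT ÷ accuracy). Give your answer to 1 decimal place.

Correct trials (n=7): 397, 369, 440, 341, 412, 393, 453
Mean correct RT = 2805/7 = 400.7143 ms
Proportion correct = 7/9
IES = 400.7143 / (7/9) = 515.204 ms

515.2 ms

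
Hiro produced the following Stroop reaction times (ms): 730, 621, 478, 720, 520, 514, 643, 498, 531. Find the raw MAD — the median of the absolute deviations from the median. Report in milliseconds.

53 ms

Sorted: 478, 498, 514, 520, 531, 621, 643, 720, 730 → median = 531
|x − 531|: 199, 90, 53, 189, 11, 17, 112, 33, 0
Sorted deviations: 0, 11, 17, 33, 53, 90, 112, 189, 199 → MAD = 53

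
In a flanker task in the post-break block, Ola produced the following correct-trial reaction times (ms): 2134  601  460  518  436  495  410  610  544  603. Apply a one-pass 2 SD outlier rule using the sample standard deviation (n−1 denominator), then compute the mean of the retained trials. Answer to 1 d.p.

n = 10, ΣRT = 6811, M = 681.100
Σ(x−M)² = 2390974.90; s = √(2390974.90/9) = 515.426
Cutoffs: 681.100 ± 2·515.426 → [-349.8, 1712.0]
Outside: 2134 → excluded.
Retained (n=9): Σ = 4677, mean = 4677/9 = 519.667

519.7 ms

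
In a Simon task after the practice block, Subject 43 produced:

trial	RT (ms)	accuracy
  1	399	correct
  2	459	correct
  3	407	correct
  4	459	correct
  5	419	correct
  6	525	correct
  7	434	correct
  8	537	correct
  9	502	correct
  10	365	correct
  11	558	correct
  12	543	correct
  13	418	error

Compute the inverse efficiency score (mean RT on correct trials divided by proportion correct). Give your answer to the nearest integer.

506 ms

Correct trials (n=12): 399, 459, 407, 459, 419, 525, 434, 537, 502, 365, 558, 543
Mean correct RT = 5607/12 = 467.2500 ms
Proportion correct = 12/13
IES = 467.2500 / (12/13) = 506.188 ms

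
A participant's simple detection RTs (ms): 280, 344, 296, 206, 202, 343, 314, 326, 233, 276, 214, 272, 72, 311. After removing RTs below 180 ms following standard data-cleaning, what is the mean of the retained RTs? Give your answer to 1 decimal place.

278.2 ms

Excluded: 72
Retained (n=13): Σ = 3617
Mean = 3617/13 = 278.2308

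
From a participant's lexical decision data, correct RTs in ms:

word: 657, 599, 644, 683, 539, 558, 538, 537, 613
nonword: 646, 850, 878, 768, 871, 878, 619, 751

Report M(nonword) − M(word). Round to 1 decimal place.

186.2 ms

M(word) = 5368/9 = 596.444
M(nonword) = 6261/8 = 782.625
Difference = 782.625 − 596.444 = 186.181 ms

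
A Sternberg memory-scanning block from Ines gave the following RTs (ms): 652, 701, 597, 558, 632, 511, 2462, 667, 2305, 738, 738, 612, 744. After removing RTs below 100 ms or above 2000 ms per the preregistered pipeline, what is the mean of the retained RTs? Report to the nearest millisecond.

650 ms

Excluded: 2305, 2462
Retained (n=11): Σ = 7150
Mean = 7150/11 = 650.0000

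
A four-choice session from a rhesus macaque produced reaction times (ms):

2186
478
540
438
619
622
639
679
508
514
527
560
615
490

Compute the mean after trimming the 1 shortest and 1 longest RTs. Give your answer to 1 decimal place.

Sorted: 438, 478, 490, 508, 514, 527, 540, 560, 615, 619, 622, 639, 679, 2186
Drop lowest 1 (438) and highest 1 (2186)
Remaining (n=12): Σ = 6791, mean = 6791/12 = 565.917

565.9 ms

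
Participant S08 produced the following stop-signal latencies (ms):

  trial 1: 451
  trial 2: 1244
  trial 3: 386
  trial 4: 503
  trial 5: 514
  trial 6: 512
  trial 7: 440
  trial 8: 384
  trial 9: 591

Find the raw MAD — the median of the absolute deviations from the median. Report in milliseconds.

Sorted: 384, 386, 440, 451, 503, 512, 514, 591, 1244 → median = 503
|x − 503|: 52, 741, 117, 0, 11, 9, 63, 119, 88
Sorted deviations: 0, 9, 11, 52, 63, 88, 117, 119, 741 → MAD = 63

63 ms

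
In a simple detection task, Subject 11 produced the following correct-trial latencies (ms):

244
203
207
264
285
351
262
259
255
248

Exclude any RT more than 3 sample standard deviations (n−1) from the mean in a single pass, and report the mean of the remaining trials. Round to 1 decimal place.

257.8 ms

n = 10, ΣRT = 2578, M = 257.800
Σ(x−M)² = 15361.60; s = √(15361.60/9) = 41.314
Cutoffs: 257.800 ± 3·41.314 → [133.9, 381.7]
No RTs fall outside the cutoffs; all 10 retained. Mean = 2578/10 = 257.800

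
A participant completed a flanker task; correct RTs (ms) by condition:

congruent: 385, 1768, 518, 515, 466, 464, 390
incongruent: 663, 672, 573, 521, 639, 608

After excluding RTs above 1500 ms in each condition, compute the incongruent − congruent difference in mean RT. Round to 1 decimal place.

156.3 ms

congruent: exclude 1768
M(congruent) = 2738/6 = 456.333
M(incongruent) = 3676/6 = 612.667
Difference = 612.667 − 456.333 = 156.333 ms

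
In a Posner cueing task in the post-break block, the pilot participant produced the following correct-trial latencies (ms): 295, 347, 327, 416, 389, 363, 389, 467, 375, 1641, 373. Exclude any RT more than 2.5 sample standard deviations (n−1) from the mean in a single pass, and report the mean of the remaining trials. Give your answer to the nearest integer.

374 ms

n = 11, ΣRT = 5382, M = 489.273
Σ(x−M)² = 1479288.18; s = √(1479288.18/10) = 384.615
Cutoffs: 489.273 ± 2.5·384.615 → [-472.3, 1450.8]
Outside: 1641 → excluded.
Retained (n=10): Σ = 3741, mean = 3741/10 = 374.100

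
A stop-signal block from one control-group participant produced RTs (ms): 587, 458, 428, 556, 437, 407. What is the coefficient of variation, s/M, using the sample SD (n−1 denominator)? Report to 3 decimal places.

0.155

n = 6, Σ = 2873, M = 478.8333
Σ(x−M)² = 27582.833; s = √(27582.833/5) = 74.2736
CV = 74.2736 / 478.8333 = 0.15511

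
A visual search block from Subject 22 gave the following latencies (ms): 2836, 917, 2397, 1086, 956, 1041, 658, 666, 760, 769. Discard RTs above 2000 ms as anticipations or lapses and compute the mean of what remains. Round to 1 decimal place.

856.6 ms

Excluded: 2397, 2836
Retained (n=8): Σ = 6853
Mean = 6853/8 = 856.6250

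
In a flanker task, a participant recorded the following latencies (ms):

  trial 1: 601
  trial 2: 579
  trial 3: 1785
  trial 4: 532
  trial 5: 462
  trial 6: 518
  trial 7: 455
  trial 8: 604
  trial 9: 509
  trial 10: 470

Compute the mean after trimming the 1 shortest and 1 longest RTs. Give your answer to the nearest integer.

Sorted: 455, 462, 470, 509, 518, 532, 579, 601, 604, 1785
Drop lowest 1 (455) and highest 1 (1785)
Remaining (n=8): Σ = 4275, mean = 4275/8 = 534.375

534 ms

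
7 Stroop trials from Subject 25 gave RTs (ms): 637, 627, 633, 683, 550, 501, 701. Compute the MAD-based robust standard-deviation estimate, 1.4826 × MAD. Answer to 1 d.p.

Sorted: 501, 550, 627, 633, 637, 683, 701 → median = 633
|x − 633| sorted: 0, 4, 6, 50, 68, 83, 132 → MAD = 50
Robust SD ≈ 1.4826 × 50 = 74.130

74.1 ms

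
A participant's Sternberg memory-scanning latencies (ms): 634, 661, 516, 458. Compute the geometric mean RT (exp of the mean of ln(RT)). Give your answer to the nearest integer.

ln(RT): 6.4520, 6.4938, 6.2461, 6.1269
Mean ln(RT) = 25.3188/4 = 6.32969
Geometric mean = exp(6.32969) = 560.99 ms

561 ms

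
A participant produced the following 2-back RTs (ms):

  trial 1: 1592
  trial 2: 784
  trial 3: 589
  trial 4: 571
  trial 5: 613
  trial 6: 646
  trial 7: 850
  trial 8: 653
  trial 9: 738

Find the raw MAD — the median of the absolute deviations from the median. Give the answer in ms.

82 ms

Sorted: 571, 589, 613, 646, 653, 738, 784, 850, 1592 → median = 653
|x − 653|: 939, 131, 64, 82, 40, 7, 197, 0, 85
Sorted deviations: 0, 7, 40, 64, 82, 85, 131, 197, 939 → MAD = 82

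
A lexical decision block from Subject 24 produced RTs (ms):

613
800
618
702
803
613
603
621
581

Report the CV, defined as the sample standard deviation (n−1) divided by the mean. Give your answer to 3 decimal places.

0.130

n = 9, Σ = 5954, M = 661.5556
Σ(x−M)² = 58984.222; s = √(58984.222/8) = 85.8663
CV = 85.8663 / 661.5556 = 0.12979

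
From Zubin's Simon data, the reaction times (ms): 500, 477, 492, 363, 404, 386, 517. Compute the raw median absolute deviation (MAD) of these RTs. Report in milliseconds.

40 ms

Sorted: 363, 386, 404, 477, 492, 500, 517 → median = 477
|x − 477|: 23, 0, 15, 114, 73, 91, 40
Sorted deviations: 0, 15, 23, 40, 73, 91, 114 → MAD = 40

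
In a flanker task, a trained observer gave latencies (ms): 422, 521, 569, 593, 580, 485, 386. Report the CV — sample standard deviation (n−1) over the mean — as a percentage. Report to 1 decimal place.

15.9%

n = 7, Σ = 3556, M = 508.0000
Σ(x−M)² = 39108.000; s = √(39108.000/6) = 80.7341
CV = 80.7341 / 508.0000 = 0.15893 = 15.893%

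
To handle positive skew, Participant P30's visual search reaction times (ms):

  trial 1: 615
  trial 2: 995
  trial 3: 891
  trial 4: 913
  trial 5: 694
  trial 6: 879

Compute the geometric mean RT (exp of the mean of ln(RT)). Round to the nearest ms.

820 ms

ln(RT): 6.4216, 6.9027, 6.7923, 6.8167, 6.5425, 6.7788
Mean ln(RT) = 40.2547/6 = 6.70912
Geometric mean = exp(6.70912) = 819.85 ms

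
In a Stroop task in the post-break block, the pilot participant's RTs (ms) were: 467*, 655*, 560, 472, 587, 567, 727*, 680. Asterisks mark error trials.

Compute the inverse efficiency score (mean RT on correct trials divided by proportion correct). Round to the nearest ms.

917 ms

Correct trials (n=5): 560, 472, 587, 567, 680
Mean correct RT = 2866/5 = 573.2000 ms
Proportion correct = 5/8
IES = 573.2000 / (5/8) = 917.120 ms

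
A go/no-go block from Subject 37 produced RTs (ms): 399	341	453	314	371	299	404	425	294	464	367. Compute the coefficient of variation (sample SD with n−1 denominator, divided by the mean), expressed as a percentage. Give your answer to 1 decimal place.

15.8%

n = 11, Σ = 4131, M = 375.5455
Σ(x−M)² = 35212.727; s = √(35212.727/10) = 59.3403
CV = 59.3403 / 375.5455 = 0.15801 = 15.801%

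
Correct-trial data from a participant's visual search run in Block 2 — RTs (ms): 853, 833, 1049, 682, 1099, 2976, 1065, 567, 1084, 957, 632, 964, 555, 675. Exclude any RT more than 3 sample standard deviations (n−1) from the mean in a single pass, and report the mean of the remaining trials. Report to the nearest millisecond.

847 ms

n = 14, ΣRT = 13991, M = 999.357
Σ(x−M)² = 4708383.21; s = √(4708383.21/13) = 601.817
Cutoffs: 999.357 ± 3·601.817 → [-806.1, 2804.8]
Outside: 2976 → excluded.
Retained (n=13): Σ = 11015, mean = 11015/13 = 847.308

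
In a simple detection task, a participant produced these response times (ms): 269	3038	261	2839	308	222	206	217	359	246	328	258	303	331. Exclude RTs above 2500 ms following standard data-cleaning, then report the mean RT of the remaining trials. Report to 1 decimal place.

275.7 ms

Excluded: 2839, 3038
Retained (n=12): Σ = 3308
Mean = 3308/12 = 275.6667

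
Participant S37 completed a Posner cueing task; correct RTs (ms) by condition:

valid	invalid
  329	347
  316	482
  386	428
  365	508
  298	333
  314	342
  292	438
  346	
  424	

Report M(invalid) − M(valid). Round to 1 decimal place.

M(valid) = 3070/9 = 341.111
M(invalid) = 2878/7 = 411.143
Difference = 411.143 − 341.111 = 70.032 ms

70.0 ms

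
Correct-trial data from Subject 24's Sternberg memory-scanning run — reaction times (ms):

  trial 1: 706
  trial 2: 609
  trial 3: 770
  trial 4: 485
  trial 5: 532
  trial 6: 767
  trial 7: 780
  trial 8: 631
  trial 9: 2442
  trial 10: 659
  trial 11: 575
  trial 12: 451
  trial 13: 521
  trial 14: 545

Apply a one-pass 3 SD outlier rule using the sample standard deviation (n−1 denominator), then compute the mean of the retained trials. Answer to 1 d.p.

617.8 ms

n = 14, ΣRT = 10473, M = 748.071
Σ(x−M)² = 3240900.93; s = √(3240900.93/13) = 499.300
Cutoffs: 748.071 ± 3·499.300 → [-749.8, 2246.0]
Outside: 2442 → excluded.
Retained (n=13): Σ = 8031, mean = 8031/13 = 617.769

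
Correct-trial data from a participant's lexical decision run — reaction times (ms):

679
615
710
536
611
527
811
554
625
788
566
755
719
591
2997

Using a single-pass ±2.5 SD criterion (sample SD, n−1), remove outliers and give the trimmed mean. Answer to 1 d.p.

n = 15, ΣRT = 12084, M = 805.600
Σ(x−M)² = 5261679.60; s = √(5261679.60/14) = 613.053
Cutoffs: 805.600 ± 2.5·613.053 → [-727.0, 2338.2]
Outside: 2997 → excluded.
Retained (n=14): Σ = 9087, mean = 9087/14 = 649.071

649.1 ms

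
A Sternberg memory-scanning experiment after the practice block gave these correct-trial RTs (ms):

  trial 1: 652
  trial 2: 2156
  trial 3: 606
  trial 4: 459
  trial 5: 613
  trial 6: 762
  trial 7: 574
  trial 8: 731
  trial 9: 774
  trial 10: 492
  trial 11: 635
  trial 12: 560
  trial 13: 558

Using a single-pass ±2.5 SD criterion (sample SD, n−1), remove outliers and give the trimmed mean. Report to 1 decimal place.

618.0 ms

n = 13, ΣRT = 9572, M = 736.308
Σ(x−M)² = 2292998.77; s = √(2292998.77/12) = 437.131
Cutoffs: 736.308 ± 2.5·437.131 → [-356.5, 1829.1]
Outside: 2156 → excluded.
Retained (n=12): Σ = 7416, mean = 7416/12 = 618.000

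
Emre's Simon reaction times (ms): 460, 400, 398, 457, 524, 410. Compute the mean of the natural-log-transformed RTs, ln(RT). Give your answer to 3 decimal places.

ln(RT): 6.1312, 5.9915, 5.9865, 6.1247, 6.2615, 6.0162
Σ ln(RT) = 36.5115
Mean = 36.5115/6 = 6.08525

6.085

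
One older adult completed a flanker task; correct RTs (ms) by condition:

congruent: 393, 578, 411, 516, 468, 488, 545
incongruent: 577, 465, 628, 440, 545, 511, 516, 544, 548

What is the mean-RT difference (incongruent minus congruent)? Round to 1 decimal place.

44.9 ms

M(congruent) = 3399/7 = 485.571
M(incongruent) = 4774/9 = 530.444
Difference = 530.444 − 485.571 = 44.873 ms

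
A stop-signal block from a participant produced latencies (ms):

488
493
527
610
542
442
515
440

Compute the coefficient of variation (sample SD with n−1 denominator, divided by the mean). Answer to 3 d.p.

0.109

n = 8, Σ = 4057, M = 507.1250
Σ(x−M)² = 21568.875; s = √(21568.875/7) = 55.5092
CV = 55.5092 / 507.1250 = 0.10946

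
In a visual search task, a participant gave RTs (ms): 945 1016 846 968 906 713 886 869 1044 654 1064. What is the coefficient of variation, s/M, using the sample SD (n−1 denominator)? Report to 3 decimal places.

0.144

n = 11, Σ = 9911, M = 901.0000
Σ(x−M)² = 167320.000; s = √(167320.000/10) = 129.3522
CV = 129.3522 / 901.0000 = 0.14357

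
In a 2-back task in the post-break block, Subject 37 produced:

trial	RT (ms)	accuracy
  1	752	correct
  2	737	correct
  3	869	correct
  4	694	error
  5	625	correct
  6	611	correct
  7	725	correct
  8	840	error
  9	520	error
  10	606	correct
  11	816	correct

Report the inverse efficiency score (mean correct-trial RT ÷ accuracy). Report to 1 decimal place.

Correct trials (n=8): 752, 737, 869, 625, 611, 725, 606, 816
Mean correct RT = 5741/8 = 717.6250 ms
Proportion correct = 8/11
IES = 717.6250 / (8/11) = 986.734 ms

986.7 ms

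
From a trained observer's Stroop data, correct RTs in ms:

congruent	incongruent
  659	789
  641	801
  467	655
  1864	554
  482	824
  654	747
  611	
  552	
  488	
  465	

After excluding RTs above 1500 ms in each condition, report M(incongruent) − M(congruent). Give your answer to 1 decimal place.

170.7 ms

congruent: exclude 1864
M(congruent) = 5019/9 = 557.667
M(incongruent) = 4370/6 = 728.333
Difference = 728.333 − 557.667 = 170.667 ms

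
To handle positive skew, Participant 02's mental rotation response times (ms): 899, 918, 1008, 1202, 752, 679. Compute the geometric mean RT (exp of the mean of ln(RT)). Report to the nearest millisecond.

ln(RT): 6.8013, 6.8222, 6.9157, 7.0917, 6.6227, 6.5206
Mean ln(RT) = 40.7743/6 = 6.79572
Geometric mean = exp(6.79572) = 894.01 ms

894 ms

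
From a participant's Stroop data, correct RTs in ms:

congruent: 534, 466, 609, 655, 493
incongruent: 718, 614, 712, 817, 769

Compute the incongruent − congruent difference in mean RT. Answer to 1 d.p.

M(congruent) = 2757/5 = 551.400
M(incongruent) = 3630/5 = 726.000
Difference = 726.000 − 551.400 = 174.600 ms

174.6 ms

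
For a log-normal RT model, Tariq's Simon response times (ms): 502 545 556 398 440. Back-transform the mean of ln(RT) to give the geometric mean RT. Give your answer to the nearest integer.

484 ms

ln(RT): 6.2186, 6.3008, 6.3208, 5.9865, 6.0868
Mean ln(RT) = 30.9134/5 = 6.18268
Geometric mean = exp(6.18268) = 484.29 ms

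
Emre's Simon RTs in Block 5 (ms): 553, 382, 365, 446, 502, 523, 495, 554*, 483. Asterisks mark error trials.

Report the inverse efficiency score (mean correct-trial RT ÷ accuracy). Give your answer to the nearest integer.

Correct trials (n=8): 553, 382, 365, 446, 502, 523, 495, 483
Mean correct RT = 3749/8 = 468.6250 ms
Proportion correct = 8/9
IES = 468.6250 / (8/9) = 527.203 ms

527 ms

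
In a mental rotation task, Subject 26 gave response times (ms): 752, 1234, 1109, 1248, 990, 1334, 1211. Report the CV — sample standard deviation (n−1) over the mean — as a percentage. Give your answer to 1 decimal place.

17.6%

n = 7, Σ = 7878, M = 1125.4286
Σ(x−M)² = 235695.714; s = √(235695.714/6) = 198.1984
CV = 198.1984 / 1125.4286 = 0.17611 = 17.611%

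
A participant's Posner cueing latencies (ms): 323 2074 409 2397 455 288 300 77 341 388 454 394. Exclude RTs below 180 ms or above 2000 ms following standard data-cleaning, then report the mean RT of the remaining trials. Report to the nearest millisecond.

372 ms

Excluded: 77, 2074, 2397
Retained (n=9): Σ = 3352
Mean = 3352/9 = 372.4444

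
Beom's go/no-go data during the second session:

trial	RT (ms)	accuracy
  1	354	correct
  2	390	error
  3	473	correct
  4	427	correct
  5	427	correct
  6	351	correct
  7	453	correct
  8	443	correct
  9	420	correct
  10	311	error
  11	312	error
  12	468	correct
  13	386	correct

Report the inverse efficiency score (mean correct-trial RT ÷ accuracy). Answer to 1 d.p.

546.3 ms

Correct trials (n=10): 354, 473, 427, 427, 351, 453, 443, 420, 468, 386
Mean correct RT = 4202/10 = 420.2000 ms
Proportion correct = 10/13
IES = 420.2000 / (10/13) = 546.260 ms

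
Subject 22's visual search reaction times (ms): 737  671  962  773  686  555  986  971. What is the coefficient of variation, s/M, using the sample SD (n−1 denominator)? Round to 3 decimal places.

0.205

n = 8, Σ = 6341, M = 792.6250
Σ(x−M)² = 184005.875; s = √(184005.875/7) = 162.1313
CV = 162.1313 / 792.6250 = 0.20455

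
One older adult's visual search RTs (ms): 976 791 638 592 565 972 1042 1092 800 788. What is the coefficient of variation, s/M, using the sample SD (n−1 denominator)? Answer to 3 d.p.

n = 10, Σ = 8256, M = 825.6000
Σ(x−M)² = 322792.400; s = √(322792.400/9) = 189.3827
CV = 189.3827 / 825.6000 = 0.22939

0.229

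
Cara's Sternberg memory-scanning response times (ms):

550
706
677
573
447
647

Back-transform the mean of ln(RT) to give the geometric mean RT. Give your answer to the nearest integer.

ln(RT): 6.3099, 6.5596, 6.5177, 6.3509, 6.1026, 6.4723
Mean ln(RT) = 38.3130/6 = 6.38550
Geometric mean = exp(6.38550) = 593.18 ms

593 ms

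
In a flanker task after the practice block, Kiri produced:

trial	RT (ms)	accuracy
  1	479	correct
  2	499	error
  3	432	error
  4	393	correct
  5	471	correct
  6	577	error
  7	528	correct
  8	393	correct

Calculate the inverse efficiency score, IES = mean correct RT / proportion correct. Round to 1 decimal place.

724.5 ms

Correct trials (n=5): 479, 393, 471, 528, 393
Mean correct RT = 2264/5 = 452.8000 ms
Proportion correct = 5/8
IES = 452.8000 / (5/8) = 724.480 ms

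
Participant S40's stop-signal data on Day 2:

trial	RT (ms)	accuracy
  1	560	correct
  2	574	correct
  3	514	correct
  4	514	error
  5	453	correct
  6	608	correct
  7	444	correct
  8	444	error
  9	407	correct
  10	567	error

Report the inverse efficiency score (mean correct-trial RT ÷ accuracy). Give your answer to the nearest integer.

Correct trials (n=7): 560, 574, 514, 453, 608, 444, 407
Mean correct RT = 3560/7 = 508.5714 ms
Proportion correct = 7/10
IES = 508.5714 / (7/10) = 726.531 ms

727 ms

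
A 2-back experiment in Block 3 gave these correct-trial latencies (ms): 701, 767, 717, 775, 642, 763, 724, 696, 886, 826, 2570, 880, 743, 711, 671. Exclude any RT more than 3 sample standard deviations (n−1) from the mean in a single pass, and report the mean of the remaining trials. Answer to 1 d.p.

750.1 ms

n = 15, ΣRT = 13072, M = 871.467
Σ(x−M)² = 3159899.73; s = √(3159899.73/14) = 475.086
Cutoffs: 871.467 ± 3·475.086 → [-553.8, 2296.7]
Outside: 2570 → excluded.
Retained (n=14): Σ = 10502, mean = 10502/14 = 750.143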